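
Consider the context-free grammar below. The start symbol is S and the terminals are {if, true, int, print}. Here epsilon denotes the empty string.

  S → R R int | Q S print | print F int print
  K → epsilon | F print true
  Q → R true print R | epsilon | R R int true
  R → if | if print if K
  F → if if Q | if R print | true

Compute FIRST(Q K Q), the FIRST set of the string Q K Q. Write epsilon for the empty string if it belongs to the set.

{epsilon, if, true}

FIRST(R) = {if}
FIRST(F) = {if, true}
FIRST(K) = {epsilon, if, true}  (via F print true)
FIRST(Q) = {epsilon, if}  (via R true print R, R R int true)
FIRST(S) = {if, print}  (via R R int, Q S print)
FIRST(Q K Q): take FIRST of each symbol in turn, carrying on past any symbol whose FIRST contains epsilon; result {epsilon, if, true}.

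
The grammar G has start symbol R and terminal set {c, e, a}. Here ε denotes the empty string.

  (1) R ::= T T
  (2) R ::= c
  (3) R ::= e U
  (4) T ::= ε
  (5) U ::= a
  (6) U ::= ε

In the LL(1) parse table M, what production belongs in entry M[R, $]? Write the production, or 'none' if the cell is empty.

FIRST(T): from T::=ε we get {ε}. So FIRST(T) = {ε}.
FIRST(U): from U::=a we get {a}; from U::=ε we get {ε}. So FIRST(U) = {ε, a}.
FIRST(R): from R::=T T we get {ε}; from R::=c we get {c}; from R::=e U we get {e}. So FIRST(R) = {ε, c, e}.
FOLLOW(R) includes $ since R is the start symbol.
FOLLOW(R): R appears on no right-hand side. Thus FOLLOW(R) = {$}.
For R ::= T T: FIRST(T T) = {ε}, so it goes in M[R, t] for t ∈ {}; since ε ∈ FIRST, also for every t ∈ FOLLOW(R) = {$}.
For R ::= c: FIRST(c) = {c}, so it goes in M[R, t] for t ∈ {c}.
For R ::= e U: FIRST(e U) = {e}, so it goes in M[R, t] for t ∈ {e}.

R ::= T T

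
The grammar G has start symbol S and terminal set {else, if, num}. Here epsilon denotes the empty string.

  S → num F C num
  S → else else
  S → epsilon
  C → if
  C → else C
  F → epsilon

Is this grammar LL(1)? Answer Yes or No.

FIRST(S) = {epsilon, else, num}
FIRST(C) = {else, if}
FIRST(F) = {epsilon}
FOLLOW(S) = {$}
FOLLOW(C) = {num}
FOLLOW(F) = {else, if}
Each cell of M receives at most one production.

Yes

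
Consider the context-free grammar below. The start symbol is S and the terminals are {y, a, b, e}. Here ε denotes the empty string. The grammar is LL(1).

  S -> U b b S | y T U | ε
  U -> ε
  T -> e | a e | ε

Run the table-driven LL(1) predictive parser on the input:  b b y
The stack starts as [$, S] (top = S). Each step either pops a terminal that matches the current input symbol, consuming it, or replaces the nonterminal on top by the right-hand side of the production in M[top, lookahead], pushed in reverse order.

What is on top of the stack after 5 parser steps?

y

step 1: stack=$ S  input=b b y $  — expand S -> U b b S
step 2: stack=$ S b b U  input=b b y $  — expand U -> ε
step 3: stack=$ S b b  input=b b y $  — match b
step 4: stack=$ S b  input=b y $  — match b
step 5: stack=$ S  input=y $  — expand S -> y T U
Stack after step 5: $ U T y (top = y).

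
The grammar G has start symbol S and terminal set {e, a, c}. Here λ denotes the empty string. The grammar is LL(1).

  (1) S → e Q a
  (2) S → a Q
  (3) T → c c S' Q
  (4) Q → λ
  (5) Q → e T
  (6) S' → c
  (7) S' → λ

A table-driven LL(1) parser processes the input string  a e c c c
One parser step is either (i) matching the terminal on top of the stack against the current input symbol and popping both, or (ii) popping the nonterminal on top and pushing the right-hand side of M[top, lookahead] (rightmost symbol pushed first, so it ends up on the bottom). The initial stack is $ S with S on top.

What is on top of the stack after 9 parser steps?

     Stack       Input        Action
  1  $ S         a e c c c $  expand S → a Q
  2  $ Q a       a e c c c $  match a
  3  $ Q         e c c c $    expand Q → e T
  4  $ T e       e c c c $    match e
  5  $ T         c c c $      expand T → c c S' Q
  6  $ Q S' c c  c c c $      match c
  7  $ Q S' c    c c $        match c
  8  $ Q S'      c $          expand S' → c
  9  $ Q c       c $          match c
Stack after step 9: $ Q (top = Q).

Q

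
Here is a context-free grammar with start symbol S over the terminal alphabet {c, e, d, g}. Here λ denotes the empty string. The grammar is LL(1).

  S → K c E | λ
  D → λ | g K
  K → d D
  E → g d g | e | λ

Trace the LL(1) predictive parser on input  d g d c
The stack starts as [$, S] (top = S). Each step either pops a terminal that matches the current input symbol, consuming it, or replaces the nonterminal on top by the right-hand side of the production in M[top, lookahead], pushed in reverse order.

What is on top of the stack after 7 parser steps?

D

step 1: stack=$ S  input=d g d c $  — expand S → K c E
step 2: stack=$ E c K  input=d g d c $  — expand K → d D
step 3: stack=$ E c D d  input=d g d c $  — match d
step 4: stack=$ E c D  input=g d c $  — expand D → g K
step 5: stack=$ E c K g  input=g d c $  — match g
step 6: stack=$ E c K  input=d c $  — expand K → d D
step 7: stack=$ E c D d  input=d c $  — match d
Stack after step 7: $ E c D (top = D).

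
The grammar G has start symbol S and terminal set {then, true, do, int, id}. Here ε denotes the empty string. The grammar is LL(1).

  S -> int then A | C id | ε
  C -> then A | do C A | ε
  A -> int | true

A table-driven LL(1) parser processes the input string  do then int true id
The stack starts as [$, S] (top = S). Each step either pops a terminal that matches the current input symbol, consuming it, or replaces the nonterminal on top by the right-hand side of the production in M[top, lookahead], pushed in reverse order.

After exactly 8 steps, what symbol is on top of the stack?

step 1: stack=$ S  input=do then int true id $  — expand S -> C id
step 2: stack=$ id C  input=do then int true id $  — expand C -> do C A
step 3: stack=$ id A C do  input=do then int true id $  — match do
step 4: stack=$ id A C  input=then int true id $  — expand C -> then A
step 5: stack=$ id A A then  input=then int true id $  — match then
step 6: stack=$ id A A  input=int true id $  — expand A -> int
step 7: stack=$ id A int  input=int true id $  — match int
step 8: stack=$ id A  input=true id $  — expand A -> true
Stack after step 8: $ id true (top = true).

true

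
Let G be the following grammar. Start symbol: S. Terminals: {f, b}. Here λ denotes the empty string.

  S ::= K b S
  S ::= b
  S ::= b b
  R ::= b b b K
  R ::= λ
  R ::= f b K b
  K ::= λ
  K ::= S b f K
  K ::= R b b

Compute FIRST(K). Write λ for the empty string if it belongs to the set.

FIRST(R) = {λ, b, f}
FIRST(S) = {b, f}  (via K b S)
FIRST(K) = {λ, b, f}  (via S b f K, R b b)

{λ, b, f}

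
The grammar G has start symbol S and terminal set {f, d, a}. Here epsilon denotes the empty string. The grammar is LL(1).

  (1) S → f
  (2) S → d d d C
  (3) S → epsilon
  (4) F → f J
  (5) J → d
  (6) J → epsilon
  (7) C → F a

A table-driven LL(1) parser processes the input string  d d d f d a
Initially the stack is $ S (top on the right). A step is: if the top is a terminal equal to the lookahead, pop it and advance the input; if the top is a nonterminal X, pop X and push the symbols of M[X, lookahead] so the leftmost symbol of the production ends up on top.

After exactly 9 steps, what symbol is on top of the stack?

a

step 1: stack=$ S  input=d d d f d a $  — expand S → d d d C
step 2: stack=$ C d d d  input=d d d f d a $  — match d
step 3: stack=$ C d d  input=d d f d a $  — match d
step 4: stack=$ C d  input=d f d a $  — match d
step 5: stack=$ C  input=f d a $  — expand C → F a
step 6: stack=$ a F  input=f d a $  — expand F → f J
step 7: stack=$ a J f  input=f d a $  — match f
step 8: stack=$ a J  input=d a $  — expand J → d
step 9: stack=$ a d  input=d a $  — match d
Stack after step 9: $ a (top = a).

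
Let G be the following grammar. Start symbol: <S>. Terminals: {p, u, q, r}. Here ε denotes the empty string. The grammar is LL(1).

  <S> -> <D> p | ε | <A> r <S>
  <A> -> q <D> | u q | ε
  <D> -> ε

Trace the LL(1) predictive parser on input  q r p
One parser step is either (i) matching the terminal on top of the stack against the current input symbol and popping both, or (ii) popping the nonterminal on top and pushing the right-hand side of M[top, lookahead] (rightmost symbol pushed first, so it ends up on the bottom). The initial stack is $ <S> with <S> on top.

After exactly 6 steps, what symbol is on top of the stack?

     Stack          Input    Action
  1  $ <S>          q r p $  expand <S> -> <A> r <S>
  2  $ <S> r <A>    q r p $  expand <A> -> q <D>
  3  $ <S> r <D> q  q r p $  match q
  4  $ <S> r <D>    r p $    expand <D> -> ε
  5  $ <S> r        r p $    match r
  6  $ <S>          p $      expand <S> -> <D> p
Stack after step 6: $ p <D> (top = <D>).

<D>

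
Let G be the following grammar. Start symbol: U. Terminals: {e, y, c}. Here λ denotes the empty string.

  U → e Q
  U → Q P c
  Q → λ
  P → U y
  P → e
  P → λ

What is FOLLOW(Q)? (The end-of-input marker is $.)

FIRST(Q) = {λ}
FIRST(U) = {c, e}  (via Q P c)
FIRST(P) = {λ, c, e}  (via U y)
FOLLOW(U) includes $ since U is the start symbol.
FOLLOW(U): in P→U y, U is followed by y with FIRST {y}. Thus FOLLOW(U) = {$, y}.
FOLLOW(Q): in U→e Q, the suffix after Q is empty, so FOLLOW(Q) ⊇ FOLLOW(U) = {$, y}; in U→Q P c, Q is followed by P c with FIRST {c, e}. Thus FOLLOW(Q) = {$, c, e, y}.
FOLLOW(P): in U→Q P c, P is followed by c with FIRST {c}. Thus FOLLOW(P) = {c}.

{$, c, e, y}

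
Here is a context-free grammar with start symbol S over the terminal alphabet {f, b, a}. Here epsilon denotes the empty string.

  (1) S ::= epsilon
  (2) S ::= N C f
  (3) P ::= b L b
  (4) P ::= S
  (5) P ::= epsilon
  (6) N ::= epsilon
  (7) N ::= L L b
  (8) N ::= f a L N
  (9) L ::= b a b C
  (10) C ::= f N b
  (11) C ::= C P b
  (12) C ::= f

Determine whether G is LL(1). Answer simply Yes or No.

FIRST(S) = {epsilon, b, f}
FIRST(P) = {epsilon, b, f}
FIRST(N) = {epsilon, b, f}
FIRST(L) = {b}
FIRST(C) = {f}
FOLLOW(S) = {$, b}
FOLLOW(P) = {b}
FOLLOW(N) = {b, f}
FOLLOW(L) = {b, f}
FOLLOW(C) = {b, f}
Cell M[C, f] receives both C ::= f N b and C ::= C P b and C ::= f — the grammar is not LL(1).

No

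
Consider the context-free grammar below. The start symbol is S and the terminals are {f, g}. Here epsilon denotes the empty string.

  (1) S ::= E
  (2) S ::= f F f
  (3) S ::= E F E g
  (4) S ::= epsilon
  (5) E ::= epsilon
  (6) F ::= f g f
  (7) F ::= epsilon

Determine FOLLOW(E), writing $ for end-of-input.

{$, f, g}

FIRST(E): from E::=epsilon we get {epsilon}. So FIRST(E) = {epsilon}.
FIRST(F): from F::=f g f we get {f}; from F::=epsilon we get {epsilon}. So FIRST(F) = {epsilon, f}.
FIRST(S): from S::=E we get {epsilon}; from S::=f F f we get {f}; from S::=E F E g we get {f, g}; from S::=epsilon we get {epsilon}. So FIRST(S) = {epsilon, f, g}.
FOLLOW(S) includes $ since S is the start symbol.
FOLLOW(S): S appears on no right-hand side. Thus FOLLOW(S) = {$}.
FOLLOW(E): in S::=E, the suffix after E is empty, so FOLLOW(E) ⊇ FOLLOW(S) = {$}; in S::=E F E g (occurrence 1), E is followed by F E g with FIRST {f, g}; in S::=E F E g (occurrence 2), E is followed by g with FIRST {g}. Thus FOLLOW(E) = {$, f, g}.
FOLLOW(F): in S::=f F f, F is followed by f with FIRST {f}; in S::=E F E g, F is followed by E g with FIRST {g}. Thus FOLLOW(F) = {f, g}.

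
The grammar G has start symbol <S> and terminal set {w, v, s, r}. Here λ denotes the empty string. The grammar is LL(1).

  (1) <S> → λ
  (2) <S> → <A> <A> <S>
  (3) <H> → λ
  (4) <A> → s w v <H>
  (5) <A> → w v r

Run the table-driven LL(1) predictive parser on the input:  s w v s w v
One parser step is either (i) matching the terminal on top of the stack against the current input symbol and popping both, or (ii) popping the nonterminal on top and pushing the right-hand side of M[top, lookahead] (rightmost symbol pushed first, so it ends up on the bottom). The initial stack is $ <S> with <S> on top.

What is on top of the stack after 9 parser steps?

     Stack                Input          Action
  1  $ <S>                s w v s w v $  expand <S> → <A> <A> <S>
  2  $ <S> <A> <A>        s w v s w v $  expand <A> → s w v <H>
  3  $ <S> <A> <H> v w s  s w v s w v $  match s
  4  $ <S> <A> <H> v w    w v s w v $    match w
  5  $ <S> <A> <H> v      v s w v $      match v
  6  $ <S> <A> <H>        s w v $        expand <H> → λ
  7  $ <S> <A>            s w v $        expand <A> → s w v <H>
  8  $ <S> <H> v w s      s w v $        match s
  9  $ <S> <H> v w        w v $          match w
Stack after step 9: $ <S> <H> v (top = v).

v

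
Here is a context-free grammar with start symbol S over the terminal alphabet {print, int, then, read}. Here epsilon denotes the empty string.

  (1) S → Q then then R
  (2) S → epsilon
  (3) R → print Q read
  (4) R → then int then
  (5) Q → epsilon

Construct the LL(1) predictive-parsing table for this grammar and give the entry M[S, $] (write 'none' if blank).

FIRST(R) = {print, then}
FIRST(Q) = {epsilon}
FIRST(S) = {epsilon, then}  (via Q then then R)
FOLLOW(S) includes $ since S is the start symbol.
FOLLOW(S): S appears on no right-hand side. Thus FOLLOW(S) = {$}.
For S → Q then then R: FIRST(Q then then R) = {then}, so it goes in M[S, t] for t ∈ {then}.
For S → epsilon: FIRST(epsilon) = {epsilon}, so it goes in M[S, t] for t ∈ {}; since epsilon ∈ FIRST, also for every t ∈ FOLLOW(S) = {$}.

S → epsilon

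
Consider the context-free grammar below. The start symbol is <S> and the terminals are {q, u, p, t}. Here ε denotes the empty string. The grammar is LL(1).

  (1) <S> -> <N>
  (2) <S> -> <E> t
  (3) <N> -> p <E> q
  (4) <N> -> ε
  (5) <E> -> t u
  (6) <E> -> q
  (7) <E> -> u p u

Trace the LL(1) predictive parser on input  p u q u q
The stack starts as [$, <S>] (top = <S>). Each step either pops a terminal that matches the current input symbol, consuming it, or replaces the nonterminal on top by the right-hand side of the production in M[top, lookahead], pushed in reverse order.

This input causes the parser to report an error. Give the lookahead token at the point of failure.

q

step 1: stack=$ <S>  input=p u q u q $  — expand <S> -> <N>
step 2: stack=$ <N>  input=p u q u q $  — expand <N> -> p <E> q
step 3: stack=$ q <E> p  input=p u q u q $  — match p
step 4: stack=$ q <E>  input=u q u q $  — expand <E> -> u p u
step 5: stack=$ q u p u  input=u q u q $  — match u
step 6: stack=$ q u p  input=q u q $  — error: top is terminal p but lookahead is q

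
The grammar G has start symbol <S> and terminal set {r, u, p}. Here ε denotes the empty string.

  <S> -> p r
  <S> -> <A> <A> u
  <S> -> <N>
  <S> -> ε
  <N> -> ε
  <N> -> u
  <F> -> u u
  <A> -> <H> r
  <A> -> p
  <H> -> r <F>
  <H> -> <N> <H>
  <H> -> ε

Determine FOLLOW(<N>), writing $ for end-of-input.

{$, r, u}

FIRST(<N>) = {ε, u}
FIRST(<F>) = {u}
FIRST(<H>) = {ε, r, u}  (via <N> <H>)
FIRST(<A>) = {p, r, u}  (via <H> r)
FIRST(<S>) = {ε, p, r, u}  (via <A> <A> u, <N>)
FOLLOW(<S>) includes $ since <S> is the start symbol.
FOLLOW(<S>): <S> appears on no right-hand side. Thus FOLLOW(<S>) = {$}.
FOLLOW(<A>): in <S>-><A> <A> u (occurrence 1), <A> is followed by <A> u with FIRST {p, r, u}; in <S>-><A> <A> u (occurrence 2), <A> is followed by u with FIRST {u}. Thus FOLLOW(<A>) = {p, r, u}.
FOLLOW(<H>): in <A>-><H> r, <H> is followed by r with FIRST {r}; in <H>-><N> <H>, the suffix after <H> is empty (adds nothing new). Thus FOLLOW(<H>) = {r}.
FOLLOW(<N>): in <S>-><N>, the suffix after <N> is empty, so FOLLOW(<N>) ⊇ FOLLOW(<S>) = {$}; in <H>-><N> <H>, <N> is followed by <H> with FIRST {ε, r, u}; in <H>-><N> <H>, the suffix after <N> is nullable, so FOLLOW(<N>) ⊇ FOLLOW(<H>) = {r}. Thus FOLLOW(<N>) = {$, r, u}.
FOLLOW(<F>): in <H>->r <F>, the suffix after <F> is empty, so FOLLOW(<F>) ⊇ FOLLOW(<H>) = {r}. Thus FOLLOW(<F>) = {r}.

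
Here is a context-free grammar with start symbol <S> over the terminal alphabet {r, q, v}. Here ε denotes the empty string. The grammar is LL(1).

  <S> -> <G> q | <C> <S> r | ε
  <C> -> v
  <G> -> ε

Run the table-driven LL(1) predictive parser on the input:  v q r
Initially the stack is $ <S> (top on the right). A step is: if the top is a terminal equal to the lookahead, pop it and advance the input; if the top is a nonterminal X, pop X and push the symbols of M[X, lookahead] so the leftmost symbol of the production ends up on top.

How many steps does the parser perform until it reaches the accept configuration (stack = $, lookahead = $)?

7

     Stack        Input    Action
  1  $ <S>        v q r $  expand <S> -> <C> <S> r
  2  $ r <S> <C>  v q r $  expand <C> -> v
  3  $ r <S> v    v q r $  match v
  4  $ r <S>      q r $    expand <S> -> <G> q
  5  $ r q <G>    q r $    expand <G> -> ε
  6  $ r q        q r $    match q
  7  $ r          r $      match r
Accept reached after 7 steps.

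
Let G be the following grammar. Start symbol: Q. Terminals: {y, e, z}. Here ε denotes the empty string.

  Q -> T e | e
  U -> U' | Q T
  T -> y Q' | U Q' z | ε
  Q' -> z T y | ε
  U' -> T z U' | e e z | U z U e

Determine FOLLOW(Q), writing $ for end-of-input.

{$, e, y, z}

FIRST(Q'): from Q'->z T y we get {z}; from Q'->ε we get {ε}. So FIRST(Q') = {ε, z}.
FIRST(Q): from Q->T e we get {e, y, z}; from Q->e we get {e}. So FIRST(Q) = {e, y, z}.
FIRST(U): from U->U' we get {e, y, z}; from U->Q T we get {e, y, z}. So FIRST(U) = {e, y, z}.
FIRST(T): from T->y Q' we get {y}; from T->U Q' z we get {e, y, z}; from T->ε we get {ε}. So FIRST(T) = {ε, e, y, z}.
FIRST(U'): from U'->T z U' we get {e, y, z}; from U'->e e z we get {e}; from U'->U z U e we get {e, y, z}. So FIRST(U') = {e, y, z}.
FOLLOW(Q) includes $ since Q is the start symbol.
FOLLOW(U): in T->U Q' z, U is followed by Q' z with FIRST {z}; in U'->U z U e (occurrence 1), U is followed by z U e with FIRST {z}; in U'->U z U e (occurrence 2), U is followed by e with FIRST {e}. Thus FOLLOW(U) = {e, z}.
FOLLOW(Q): in U->Q T, Q is followed by T with FIRST {ε, e, y, z}; in U->Q T, the suffix after Q is nullable, so FOLLOW(Q) ⊇ FOLLOW(U) = {e, z}. Thus FOLLOW(Q) = {$, e, y, z}.
FOLLOW(T): in Q->T e, T is followed by e with FIRST {e}; in U->Q T, the suffix after T is empty, so FOLLOW(T) ⊇ FOLLOW(U) = {e, z}; in Q'->z T y, T is followed by y with FIRST {y}; in U'->T z U', T is followed by z U' with FIRST {z}. Thus FOLLOW(T) = {e, y, z}.
FOLLOW(Q'): in T->y Q', the suffix after Q' is empty, so FOLLOW(Q') ⊇ FOLLOW(T) = {e, y, z}; in T->U Q' z, Q' is followed by z with FIRST {z}. Thus FOLLOW(Q') = {e, y, z}.
FOLLOW(U'): in U->U', the suffix after U' is empty, so FOLLOW(U') ⊇ FOLLOW(U) = {e, z}; in U'->T z U', the suffix after U' is empty (adds nothing new). Thus FOLLOW(U') = {e, z}.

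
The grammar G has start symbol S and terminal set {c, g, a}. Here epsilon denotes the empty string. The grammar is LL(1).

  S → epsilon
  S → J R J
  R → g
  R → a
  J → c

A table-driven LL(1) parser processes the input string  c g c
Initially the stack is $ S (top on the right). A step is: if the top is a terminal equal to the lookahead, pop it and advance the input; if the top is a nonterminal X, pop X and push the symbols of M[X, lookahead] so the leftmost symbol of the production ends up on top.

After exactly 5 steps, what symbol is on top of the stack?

step 1: stack=$ S  input=c g c $  — expand S → J R J
step 2: stack=$ J R J  input=c g c $  — expand J → c
step 3: stack=$ J R c  input=c g c $  — match c
step 4: stack=$ J R  input=g c $  — expand R → g
step 5: stack=$ J g  input=g c $  — match g
Stack after step 5: $ J (top = J).

J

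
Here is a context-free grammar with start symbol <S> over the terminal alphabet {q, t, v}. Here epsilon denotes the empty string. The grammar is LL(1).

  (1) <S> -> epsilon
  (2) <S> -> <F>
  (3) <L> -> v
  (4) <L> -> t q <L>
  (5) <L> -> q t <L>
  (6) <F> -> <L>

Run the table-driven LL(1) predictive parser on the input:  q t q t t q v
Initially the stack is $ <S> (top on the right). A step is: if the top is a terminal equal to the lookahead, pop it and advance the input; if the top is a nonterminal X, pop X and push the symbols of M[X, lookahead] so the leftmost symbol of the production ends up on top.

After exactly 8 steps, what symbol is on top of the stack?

<L>

     Stack      Input            Action
  1  $ <S>      q t q t t q v $  expand <S> -> <F>
  2  $ <F>      q t q t t q v $  expand <F> -> <L>
  3  $ <L>      q t q t t q v $  expand <L> -> q t <L>
  4  $ <L> t q  q t q t t q v $  match q
  5  $ <L> t    t q t t q v $    match t
  6  $ <L>      q t t q v $      expand <L> -> q t <L>
  7  $ <L> t q  q t t q v $      match q
  8  $ <L> t    t t q v $        match t
Stack after step 8: $ <L> (top = <L>).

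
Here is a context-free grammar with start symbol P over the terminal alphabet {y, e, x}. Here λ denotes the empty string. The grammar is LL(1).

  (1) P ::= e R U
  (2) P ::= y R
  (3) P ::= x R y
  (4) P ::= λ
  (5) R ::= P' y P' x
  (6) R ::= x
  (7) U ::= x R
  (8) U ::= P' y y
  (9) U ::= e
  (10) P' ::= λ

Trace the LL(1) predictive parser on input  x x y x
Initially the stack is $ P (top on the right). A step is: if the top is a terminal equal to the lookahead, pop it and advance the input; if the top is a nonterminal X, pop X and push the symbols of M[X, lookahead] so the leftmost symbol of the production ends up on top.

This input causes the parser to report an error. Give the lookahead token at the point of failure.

     Stack    Input      Action
  1  $ P      x x y x $  expand P ::= x R y
  2  $ y R x  x x y x $  match x
  3  $ y R    x y x $    expand R ::= x
  4  $ y x    x y x $    match x
  5  $ y      y x $      match y
  6  $        x $        error: stack empty but input remains

x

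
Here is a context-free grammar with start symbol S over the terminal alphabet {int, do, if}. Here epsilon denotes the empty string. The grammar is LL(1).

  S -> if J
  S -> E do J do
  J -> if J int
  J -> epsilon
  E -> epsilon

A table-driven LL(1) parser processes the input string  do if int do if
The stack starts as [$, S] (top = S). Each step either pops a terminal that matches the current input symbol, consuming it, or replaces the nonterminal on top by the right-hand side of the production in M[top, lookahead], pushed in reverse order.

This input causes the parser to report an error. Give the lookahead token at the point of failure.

if

     Stack          Input              Action
  1  $ S            do if int do if $  expand S -> E do J do
  2  $ do J do E    do if int do if $  expand E -> epsilon
  3  $ do J do      do if int do if $  match do
  4  $ do J         if int do if $     expand J -> if J int
  5  $ do int J if  if int do if $     match if
  6  $ do int J     int do if $        expand J -> epsilon
  7  $ do int       int do if $        match int
  8  $ do           do if $            match do
  9  $              if $               error: stack empty but input remains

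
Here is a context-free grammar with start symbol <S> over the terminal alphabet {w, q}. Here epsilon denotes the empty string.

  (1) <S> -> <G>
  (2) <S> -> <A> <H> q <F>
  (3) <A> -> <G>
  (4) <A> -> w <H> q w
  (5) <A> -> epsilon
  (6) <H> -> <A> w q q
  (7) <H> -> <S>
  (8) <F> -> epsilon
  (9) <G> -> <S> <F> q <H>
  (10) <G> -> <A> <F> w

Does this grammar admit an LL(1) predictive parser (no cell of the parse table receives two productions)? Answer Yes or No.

No

FIRST(<S>) = {w}
FIRST(<A>) = {epsilon, w}
FIRST(<H>) = {w}
FIRST(<F>) = {epsilon}
FIRST(<G>) = {w}
FOLLOW(<S>) = {$, q, w}
FOLLOW(<A>) = {w}
FOLLOW(<H>) = {$, q, w}
FOLLOW(<F>) = {$, q, w}
FOLLOW(<G>) = {$, q, w}
Cell M[<A>, w] receives both <A> -> <G> and <A> -> w <H> q w and <A> -> epsilon — the grammar is not LL(1).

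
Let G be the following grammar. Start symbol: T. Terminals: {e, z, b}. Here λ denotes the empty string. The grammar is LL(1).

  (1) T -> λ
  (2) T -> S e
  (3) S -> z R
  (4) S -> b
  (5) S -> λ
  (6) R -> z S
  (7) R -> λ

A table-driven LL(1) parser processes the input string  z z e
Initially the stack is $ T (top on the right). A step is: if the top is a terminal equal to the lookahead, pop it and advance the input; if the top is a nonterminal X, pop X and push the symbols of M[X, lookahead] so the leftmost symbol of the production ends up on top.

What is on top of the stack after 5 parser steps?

     Stack    Input    Action
  1  $ T      z z e $  expand T -> S e
  2  $ e S    z z e $  expand S -> z R
  3  $ e R z  z z e $  match z
  4  $ e R    z e $    expand R -> z S
  5  $ e S z  z e $    match z
Stack after step 5: $ e S (top = S).

S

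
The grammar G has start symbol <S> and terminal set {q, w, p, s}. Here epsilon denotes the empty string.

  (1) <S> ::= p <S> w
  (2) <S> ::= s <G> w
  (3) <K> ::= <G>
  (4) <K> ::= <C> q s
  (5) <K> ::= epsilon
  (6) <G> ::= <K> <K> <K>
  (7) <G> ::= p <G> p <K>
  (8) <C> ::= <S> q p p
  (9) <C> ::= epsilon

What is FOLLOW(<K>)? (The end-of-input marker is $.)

{p, q, s, w}

FIRST(<S>): from <S>::=p <S> w we get {p}; from <S>::=s <G> w we get {s}. So FIRST(<S>) = {p, s}.
FIRST(<C>): from <C>::=<S> q p p we get {p, s}; from <C>::=epsilon we get {epsilon}. So FIRST(<C>) = {epsilon, p, s}.
FIRST(<K>): from <K>::=<G> we get {epsilon, p, q, s}; from <K>::=<C> q s we get {p, q, s}; from <K>::=epsilon we get {epsilon}. So FIRST(<K>) = {epsilon, p, q, s}.
FIRST(<G>): from <G>::=<K> <K> <K> we get {epsilon, p, q, s}; from <G>::=p <G> p <K> we get {p}. So FIRST(<G>) = {epsilon, p, q, s}.
FOLLOW(<S>) includes $ since <S> is the start symbol.
FOLLOW(<S>): in <S>::=p <S> w, <S> is followed by w with FIRST {w}; in <C>::=<S> q p p, <S> is followed by q p p with FIRST {q}. Thus FOLLOW(<S>) = {$, q, w}.
FOLLOW(<C>): in <K>::=<C> q s, <C> is followed by q s with FIRST {q}. Thus FOLLOW(<C>) = {q}.
FOLLOW(<K>): in <G>::=<K> <K> <K> (occurrence 1), <K> is followed by <K> <K> with FIRST {epsilon, p, q, s}; in <G>::=<K> <K> <K> (occurrence 1), the suffix after <K> is nullable, so FOLLOW(<K>) ⊇ FOLLOW(<G>) = {p, q, s, w}; in <G>::=<K> <K> <K> (occurrence 2), <K> is followed by <K> with FIRST {epsilon, p, q, s}; in <G>::=<K> <K> <K> (occurrence 2), the suffix after <K> is nullable, so FOLLOW(<K>) ⊇ FOLLOW(<G>) = {p, q, s, w}; in <G>::=<K> <K> <K> (occurrence 3), the suffix after <K> is empty, so FOLLOW(<K>) ⊇ FOLLOW(<G>) = {p, q, s, w}; in <G>::=p <G> p <K>, the suffix after <K> is empty, so FOLLOW(<K>) ⊇ FOLLOW(<G>) = {p, q, s, w}. Thus FOLLOW(<K>) = {p, q, s, w}.
FOLLOW(<G>): in <S>::=s <G> w, <G> is followed by w with FIRST {w}; in <K>::=<G>, the suffix after <G> is empty, so FOLLOW(<G>) ⊇ FOLLOW(<K>) = {p, q, s, w}; in <G>::=p <G> p <K>, <G> is followed by p <K> with FIRST {p}. Thus FOLLOW(<G>) = {p, q, s, w}.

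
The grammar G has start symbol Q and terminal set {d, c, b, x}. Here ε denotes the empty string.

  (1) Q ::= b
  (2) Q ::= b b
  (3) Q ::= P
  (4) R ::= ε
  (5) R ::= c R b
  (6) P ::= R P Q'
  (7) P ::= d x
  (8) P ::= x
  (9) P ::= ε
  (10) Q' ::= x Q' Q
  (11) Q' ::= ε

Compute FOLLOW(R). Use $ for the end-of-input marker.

{$, b, c, d, x}

FIRST(R) = {ε, c}
FIRST(Q') = {ε, x}
FIRST(P) = {ε, c, d, x}  (via R P Q')
FIRST(Q) = {ε, b, c, d, x}  (via P)
FOLLOW(Q) includes $ since Q is the start symbol.
FOLLOW(Q): in Q'::=x Q' Q, the suffix after Q is empty, so FOLLOW(Q) ⊇ FOLLOW(Q') = {$, b, c, d, x}. Thus FOLLOW(Q) = {$, b, c, d, x}.
FOLLOW(P): in Q::=P, the suffix after P is empty, so FOLLOW(P) ⊇ FOLLOW(Q) = {$, b, c, d, x}; in P::=R P Q', P is followed by Q' with FIRST {ε, x}; in P::=R P Q', the suffix after P is nullable (adds nothing new). Thus FOLLOW(P) = {$, b, c, d, x}.
FOLLOW(R): in R::=c R b, R is followed by b with FIRST {b}; in P::=R P Q', R is followed by P Q' with FIRST {ε, c, d, x}; in P::=R P Q', the suffix after R is nullable, so FOLLOW(R) ⊇ FOLLOW(P) = {$, b, c, d, x}. Thus FOLLOW(R) = {$, b, c, d, x}.
FOLLOW(Q'): in P::=R P Q', the suffix after Q' is empty, so FOLLOW(Q') ⊇ FOLLOW(P) = {$, b, c, d, x}; in Q'::=x Q' Q, Q' is followed by Q with FIRST {ε, b, c, d, x}; in Q'::=x Q' Q, the suffix after Q' is nullable (adds nothing new). Thus FOLLOW(Q') = {$, b, c, d, x}.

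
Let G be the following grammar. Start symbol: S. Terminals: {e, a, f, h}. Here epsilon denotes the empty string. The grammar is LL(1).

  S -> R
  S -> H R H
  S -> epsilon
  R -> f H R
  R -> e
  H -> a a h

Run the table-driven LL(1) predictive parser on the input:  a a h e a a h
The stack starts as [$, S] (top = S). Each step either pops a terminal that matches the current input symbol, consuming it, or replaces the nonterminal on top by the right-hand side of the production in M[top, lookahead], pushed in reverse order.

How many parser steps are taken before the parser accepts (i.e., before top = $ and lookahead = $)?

11

step 1: stack=$ S  input=a a h e a a h $  — expand S -> H R H
step 2: stack=$ H R H  input=a a h e a a h $  — expand H -> a a h
step 3: stack=$ H R h a a  input=a a h e a a h $  — match a
step 4: stack=$ H R h a  input=a h e a a h $  — match a
step 5: stack=$ H R h  input=h e a a h $  — match h
step 6: stack=$ H R  input=e a a h $  — expand R -> e
step 7: stack=$ H e  input=e a a h $  — match e
step 8: stack=$ H  input=a a h $  — expand H -> a a h
step 9: stack=$ h a a  input=a a h $  — match a
step 10: stack=$ h a  input=a h $  — match a
step 11: stack=$ h  input=h $  — match h
Accept reached after 11 steps.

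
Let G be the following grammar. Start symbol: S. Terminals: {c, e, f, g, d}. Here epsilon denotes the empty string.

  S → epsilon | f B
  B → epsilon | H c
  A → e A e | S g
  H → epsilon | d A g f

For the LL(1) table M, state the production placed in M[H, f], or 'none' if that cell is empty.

none

FIRST(S): from S→epsilon we get {epsilon}; from S→f B we get {f}. So FIRST(S) = {epsilon, f}.
FIRST(H): from H→epsilon we get {epsilon}; from H→d A g f we get {d}. So FIRST(H) = {epsilon, d}.
FIRST(B): from B→epsilon we get {epsilon}; from B→H c we get {c, d}. So FIRST(B) = {epsilon, c, d}.
FIRST(A): from A→e A e we get {e}; from A→S g we get {f, g}. So FIRST(A) = {e, f, g}.
FOLLOW(S) includes $ since S is the start symbol.
FOLLOW(H): in B→H c, H is followed by c with FIRST {c}. Thus FOLLOW(H) = {c}.
For H → epsilon: FIRST(epsilon) = {epsilon}, so it goes in M[H, t] for t ∈ {}; since epsilon ∈ FIRST, also for every t ∈ FOLLOW(H) = {c}.
For H → d A g f: FIRST(d A g f) = {d}, so it goes in M[H, t] for t ∈ {d}.
None of these place a production in M[H, f].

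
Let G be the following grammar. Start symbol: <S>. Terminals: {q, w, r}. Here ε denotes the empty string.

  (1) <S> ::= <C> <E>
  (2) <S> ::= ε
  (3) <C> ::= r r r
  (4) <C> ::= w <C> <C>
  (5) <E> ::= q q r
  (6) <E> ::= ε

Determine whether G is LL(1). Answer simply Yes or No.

Yes

FIRST(<S>) = {ε, r, w}
FIRST(<C>) = {r, w}
FIRST(<E>) = {ε, q}
FOLLOW(<S>) = {$}
FOLLOW(<C>) = {$, q, r, w}
FOLLOW(<E>) = {$}
Each cell of M receives at most one production.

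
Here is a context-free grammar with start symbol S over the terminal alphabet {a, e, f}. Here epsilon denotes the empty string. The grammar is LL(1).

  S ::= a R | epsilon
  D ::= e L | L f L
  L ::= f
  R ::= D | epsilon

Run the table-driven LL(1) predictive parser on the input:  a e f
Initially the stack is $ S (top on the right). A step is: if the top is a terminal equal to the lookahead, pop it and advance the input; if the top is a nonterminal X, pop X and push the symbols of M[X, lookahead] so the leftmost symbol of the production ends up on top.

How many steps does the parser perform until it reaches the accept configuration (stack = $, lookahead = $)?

7

     Stack  Input    Action
  1  $ S    a e f $  expand S ::= a R
  2  $ R a  a e f $  match a
  3  $ R    e f $    expand R ::= D
  4  $ D    e f $    expand D ::= e L
  5  $ L e  e f $    match e
  6  $ L    f $      expand L ::= f
  7  $ f    f $      match f
Accept reached after 7 steps.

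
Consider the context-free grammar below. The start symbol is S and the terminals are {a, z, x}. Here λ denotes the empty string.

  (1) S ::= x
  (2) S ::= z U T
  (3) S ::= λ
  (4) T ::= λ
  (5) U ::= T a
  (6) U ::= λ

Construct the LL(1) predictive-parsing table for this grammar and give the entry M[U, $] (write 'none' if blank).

U ::= λ

FIRST(S): from S::=x we get {x}; from S::=z U T we get {z}; from S::=λ we get {λ}. So FIRST(S) = {λ, x, z}.
FIRST(T): from T::=λ we get {λ}. So FIRST(T) = {λ}.
FIRST(U): from U::=T a we get {a}; from U::=λ we get {λ}. So FIRST(U) = {λ, a}.
FOLLOW(S) includes $ since S is the start symbol.
FOLLOW(S): S appears on no right-hand side. Thus FOLLOW(S) = {$}.
FOLLOW(U): in S::=z U T, U is followed by T with FIRST {λ}; in S::=z U T, the suffix after U is nullable, so FOLLOW(U) ⊇ FOLLOW(S) = {$}. Thus FOLLOW(U) = {$}.
For U ::= T a: FIRST(T a) = {a}, so it goes in M[U, t] for t ∈ {a}.
For U ::= λ: FIRST(λ) = {λ}, so it goes in M[U, t] for t ∈ {}; since λ ∈ FIRST, also for every t ∈ FOLLOW(U) = {$}.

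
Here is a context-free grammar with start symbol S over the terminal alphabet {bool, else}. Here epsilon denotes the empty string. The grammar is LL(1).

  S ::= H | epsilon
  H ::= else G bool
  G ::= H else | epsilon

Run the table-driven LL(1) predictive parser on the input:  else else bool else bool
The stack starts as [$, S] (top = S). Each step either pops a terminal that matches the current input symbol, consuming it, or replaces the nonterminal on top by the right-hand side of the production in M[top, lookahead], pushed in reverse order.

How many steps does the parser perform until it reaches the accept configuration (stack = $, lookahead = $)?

      Stack                    Input                       Action
   1  $ S                      else else bool else bool $  expand S ::= H
   2  $ H                      else else bool else bool $  expand H ::= else G bool
   3  $ bool G else            else else bool else bool $  match else
   4  $ bool G                 else bool else bool $       expand G ::= H else
   5  $ bool else H            else bool else bool $       expand H ::= else G bool
   6  $ bool else bool G else  else bool else bool $       match else
   7  $ bool else bool G       bool else bool $            expand G ::= epsilon
   8  $ bool else bool         bool else bool $            match bool
   9  $ bool else              else bool $                 match else
  10  $ bool                   bool $                      match bool
Accept reached after 10 steps.

10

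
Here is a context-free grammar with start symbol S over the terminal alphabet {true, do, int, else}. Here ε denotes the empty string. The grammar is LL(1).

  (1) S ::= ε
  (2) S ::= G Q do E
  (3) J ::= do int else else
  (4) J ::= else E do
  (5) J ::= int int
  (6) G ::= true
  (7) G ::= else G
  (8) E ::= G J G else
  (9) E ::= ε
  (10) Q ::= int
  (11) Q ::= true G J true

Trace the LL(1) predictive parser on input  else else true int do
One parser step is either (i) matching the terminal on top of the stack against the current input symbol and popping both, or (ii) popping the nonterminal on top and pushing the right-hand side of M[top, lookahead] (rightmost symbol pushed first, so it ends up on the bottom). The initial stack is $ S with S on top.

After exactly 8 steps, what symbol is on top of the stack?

     Stack            Input                    Action
  1  $ S              else else true int do $  expand S ::= G Q do E
  2  $ E do Q G       else else true int do $  expand G ::= else G
  3  $ E do Q G else  else else true int do $  match else
  4  $ E do Q G       else true int do $       expand G ::= else G
  5  $ E do Q G else  else true int do $       match else
  6  $ E do Q G       true int do $            expand G ::= true
  7  $ E do Q true    true int do $            match true
  8  $ E do Q         int do $                 expand Q ::= int
Stack after step 8: $ E do int (top = int).

int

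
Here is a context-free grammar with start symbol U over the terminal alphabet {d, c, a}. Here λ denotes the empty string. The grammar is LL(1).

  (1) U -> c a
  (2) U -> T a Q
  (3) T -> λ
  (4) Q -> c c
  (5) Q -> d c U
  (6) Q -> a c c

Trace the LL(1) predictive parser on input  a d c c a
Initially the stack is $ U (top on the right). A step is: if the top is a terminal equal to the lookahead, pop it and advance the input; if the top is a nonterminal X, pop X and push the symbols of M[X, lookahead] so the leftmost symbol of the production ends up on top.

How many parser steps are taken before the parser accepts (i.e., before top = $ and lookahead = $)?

     Stack    Input        Action
  1  $ U      a d c c a $  expand U -> T a Q
  2  $ Q a T  a d c c a $  expand T -> λ
  3  $ Q a    a d c c a $  match a
  4  $ Q      d c c a $    expand Q -> d c U
  5  $ U c d  d c c a $    match d
  6  $ U c    c c a $      match c
  7  $ U      c a $        expand U -> c a
  8  $ a c    c a $        match c
  9  $ a      a $          match a
Accept reached after 9 steps.

9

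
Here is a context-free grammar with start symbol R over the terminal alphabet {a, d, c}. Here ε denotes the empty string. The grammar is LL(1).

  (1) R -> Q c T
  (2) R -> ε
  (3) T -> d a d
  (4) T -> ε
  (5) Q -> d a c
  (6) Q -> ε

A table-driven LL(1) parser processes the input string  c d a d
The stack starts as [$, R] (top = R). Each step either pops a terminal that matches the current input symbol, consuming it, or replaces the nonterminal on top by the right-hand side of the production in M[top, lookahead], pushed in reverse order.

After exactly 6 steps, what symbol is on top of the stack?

d

     Stack    Input      Action
  1  $ R      c d a d $  expand R -> Q c T
  2  $ T c Q  c d a d $  expand Q -> ε
  3  $ T c    c d a d $  match c
  4  $ T      d a d $    expand T -> d a d
  5  $ d a d  d a d $    match d
  6  $ d a    a d $      match a
Stack after step 6: $ d (top = d).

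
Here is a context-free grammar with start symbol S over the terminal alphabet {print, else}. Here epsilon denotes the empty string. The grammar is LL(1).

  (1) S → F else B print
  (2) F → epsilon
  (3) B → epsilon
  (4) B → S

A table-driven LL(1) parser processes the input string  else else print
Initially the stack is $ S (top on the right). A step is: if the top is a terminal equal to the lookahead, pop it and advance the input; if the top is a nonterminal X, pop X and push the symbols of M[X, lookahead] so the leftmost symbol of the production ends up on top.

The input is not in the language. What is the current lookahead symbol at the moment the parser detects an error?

$

      Stack                   Input              Action
   1  $ S                     else else print $  expand S → F else B print
   2  $ print B else F        else else print $  expand F → epsilon
   3  $ print B else          else else print $  match else
   4  $ print B               else print $       expand B → S
   5  $ print S               else print $       expand S → F else B print
   6  $ print print B else F  else print $       expand F → epsilon
   7  $ print print B else    else print $       match else
   8  $ print print B         print $            expand B → epsilon
   9  $ print print           print $            match print
  10  $ print                 $                  error: top is terminal print but lookahead is $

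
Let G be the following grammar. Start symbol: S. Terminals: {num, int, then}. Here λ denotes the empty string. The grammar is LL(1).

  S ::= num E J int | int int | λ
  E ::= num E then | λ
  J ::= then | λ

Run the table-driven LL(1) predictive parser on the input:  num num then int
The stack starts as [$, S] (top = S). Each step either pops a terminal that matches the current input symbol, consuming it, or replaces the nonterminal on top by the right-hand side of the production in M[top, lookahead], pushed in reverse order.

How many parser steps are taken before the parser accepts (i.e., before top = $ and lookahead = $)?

step 1: stack=$ S  input=num num then int $  — expand S ::= num E J int
step 2: stack=$ int J E num  input=num num then int $  — match num
step 3: stack=$ int J E  input=num then int $  — expand E ::= num E then
step 4: stack=$ int J then E num  input=num then int $  — match num
step 5: stack=$ int J then E  input=then int $  — expand E ::= λ
step 6: stack=$ int J then  input=then int $  — match then
step 7: stack=$ int J  input=int $  — expand J ::= λ
step 8: stack=$ int  input=int $  — match int
Accept reached after 8 steps.

8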